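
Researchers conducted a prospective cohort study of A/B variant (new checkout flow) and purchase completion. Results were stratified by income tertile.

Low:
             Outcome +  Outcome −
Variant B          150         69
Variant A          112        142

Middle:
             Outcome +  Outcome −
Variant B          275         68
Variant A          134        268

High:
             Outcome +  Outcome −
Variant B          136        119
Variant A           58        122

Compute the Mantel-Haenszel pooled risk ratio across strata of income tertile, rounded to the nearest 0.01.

RR_MH = Σ(aᵢ·n₀ᵢ/nᵢ) / Σ(cᵢ·n₁ᵢ/nᵢ), with n₁ᵢ = aᵢ+bᵢ (exposed), n₀ᵢ = cᵢ+dᵢ (unexposed), nᵢ = n₁ᵢ+n₀ᵢ.
Stratum 1 (Low): n₁ = 219, n₀ = 254, n = 473; a·n₀/n = 150·254/473 = 80.5497; c·n₁/n = 112·219/473 = 51.8562
Stratum 2 (Middle): n₁ = 343, n₀ = 402, n = 745; a·n₀/n = 275·402/745 = 148.3893; c·n₁/n = 134·343/745 = 61.6940
Stratum 3 (High): n₁ = 255, n₀ = 180, n = 435; a·n₀/n = 136·180/435 = 56.2759; c·n₁/n = 58·255/435 = 34.0000
RR_MH = (80.5497 + 148.3893 + 56.2759) / (51.8562 + 61.6940 + 34.0000) = 285.2148 / 147.5502 = 1.93300

1.93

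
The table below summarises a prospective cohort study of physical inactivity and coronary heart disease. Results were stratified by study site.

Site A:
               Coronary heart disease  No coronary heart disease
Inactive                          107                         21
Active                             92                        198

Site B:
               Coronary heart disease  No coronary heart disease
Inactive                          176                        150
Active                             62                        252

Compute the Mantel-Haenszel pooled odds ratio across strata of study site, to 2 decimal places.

OR_MH = Σ(aᵢdᵢ/nᵢ) / Σ(bᵢcᵢ/nᵢ), where nᵢ is the stratum total.
Stratum 1 (Site A): n = 418; a·d/n = 107·198/418 = 50.6842; b·c/n = 21·92/418 = 4.6220
Stratum 2 (Site B): n = 640; a·d/n = 176·252/640 = 69.3000; b·c/n = 150·62/640 = 14.5312
OR_MH = (50.6842 + 69.3000) / (4.6220 + 14.5312) = 119.9842 / 19.1533 = 6.26443

6.26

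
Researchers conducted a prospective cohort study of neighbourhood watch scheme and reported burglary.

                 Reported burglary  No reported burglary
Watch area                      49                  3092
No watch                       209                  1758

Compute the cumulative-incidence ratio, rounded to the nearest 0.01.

Cells: a = 49, b = 3092, c = 209, d = 1758.
Risk in exposed = 49/3141 = 0.01560; risk in unexposed = 209/1967 = 0.10625.
RR = 0.01560 / 0.10625 = 0.14682
The risk is 85% lower among the exposed than among the unexposed.

0.15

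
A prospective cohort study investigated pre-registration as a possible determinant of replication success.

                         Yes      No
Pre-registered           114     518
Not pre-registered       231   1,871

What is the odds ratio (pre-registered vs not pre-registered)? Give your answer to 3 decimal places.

1.783

Cells: a = 114, b = 518, c = 231, d = 1871.
OR = (a·d)/(b·c) = (114 × 1871) / (518 × 231) = 213294 / 119658 = 1.78253
The odds of replication success are about 1.78 times as high in the pre-registered group.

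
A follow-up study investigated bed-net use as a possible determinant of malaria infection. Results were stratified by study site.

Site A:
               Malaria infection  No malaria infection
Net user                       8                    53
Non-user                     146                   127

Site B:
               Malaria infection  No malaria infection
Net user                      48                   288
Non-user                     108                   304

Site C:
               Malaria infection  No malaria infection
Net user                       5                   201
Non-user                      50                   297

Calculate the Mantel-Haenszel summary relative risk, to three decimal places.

RR_MH = Σ(aᵢ·n₀ᵢ/nᵢ) / Σ(cᵢ·n₁ᵢ/nᵢ), with n₁ᵢ = aᵢ+bᵢ (exposed), n₀ᵢ = cᵢ+dᵢ (unexposed), nᵢ = n₁ᵢ+n₀ᵢ.
Stratum 1 (Site A): n₁ = 61, n₀ = 273, n = 334; a·n₀/n = 8·273/334 = 6.5389; c·n₁/n = 146·61/334 = 26.6647
Stratum 2 (Site B): n₁ = 336, n₀ = 412, n = 748; a·n₀/n = 48·412/748 = 26.4385; c·n₁/n = 108·336/748 = 48.5134
Stratum 3 (Site C): n₁ = 206, n₀ = 347, n = 553; a·n₀/n = 5·347/553 = 3.1374; c·n₁/n = 50·206/553 = 18.6257
RR_MH = (6.5389 + 26.4385 + 3.1374) / (26.6647 + 48.5134 + 18.6257) = 36.1149 / 93.8037 = 0.38500

0.385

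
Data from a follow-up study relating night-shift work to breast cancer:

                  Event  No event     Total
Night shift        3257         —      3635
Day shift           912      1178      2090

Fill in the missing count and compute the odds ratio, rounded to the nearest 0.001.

The missing cell is in the exposed row: 3635 − 3257 = 378.
So a = 3257, b = 378, c = 912, d = 1178.
OR = (a·d)/(b·c) = (3257 × 1178) / (378 × 912) = 3836746 / 344736 = 11.12952

11.130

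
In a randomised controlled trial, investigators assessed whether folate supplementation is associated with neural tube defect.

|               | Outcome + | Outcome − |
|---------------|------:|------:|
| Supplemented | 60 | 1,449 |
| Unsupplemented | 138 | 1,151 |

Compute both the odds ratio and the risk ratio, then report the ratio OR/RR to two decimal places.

0.93

Cells: a = 60, b = 1449, c = 138, d = 1151.
OR = (60·1151)/(1449·138) = 69060/199962 = 0.34537
Risk in exposed = 60/1509 = 0.03976; risk in unexposed = 138/1289 = 0.10706; RR = 0.37139
OR/RR = 0.34537 / 0.37139 = 0.92992
The outcome is not rare, so the OR lies further from 1 than the RR.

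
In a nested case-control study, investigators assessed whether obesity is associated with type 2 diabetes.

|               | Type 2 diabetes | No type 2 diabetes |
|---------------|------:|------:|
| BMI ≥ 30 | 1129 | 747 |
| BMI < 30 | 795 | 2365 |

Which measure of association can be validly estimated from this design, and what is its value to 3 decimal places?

Cells: a = 1129, b = 747, c = 795, d = 2365.
This is a nested case-control study: participants were sampled on outcome status, so risks in the source population cannot be estimated directly — relative risk is not valid here. The odds ratio is the appropriate measure.
OR = (a·d)/(b·c) = (1129 × 2365) / (747 × 795) = 2670085 / 593865 = 4.49611

4.496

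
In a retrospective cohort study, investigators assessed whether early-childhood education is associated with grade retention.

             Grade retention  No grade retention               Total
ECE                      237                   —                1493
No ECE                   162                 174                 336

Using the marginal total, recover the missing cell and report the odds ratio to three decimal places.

The missing cell is in the exposed row: 1493 − 237 = 1256.
So a = 237, b = 1256, c = 162, d = 174.
OR = (a·d)/(b·c) = (237 × 174) / (1256 × 162) = 41238 / 203472 = 0.20267

0.203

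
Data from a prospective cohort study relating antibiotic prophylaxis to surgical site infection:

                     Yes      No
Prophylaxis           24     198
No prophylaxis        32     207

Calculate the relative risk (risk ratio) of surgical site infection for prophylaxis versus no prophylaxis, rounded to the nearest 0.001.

0.807

Cells: a = 24, b = 198, c = 32, d = 207.
Risk in exposed = 24/222 = 0.10811; risk in unexposed = 32/239 = 0.13389.
RR = 0.10811 / 0.13389 = 0.80743
The risk is 19% lower among the exposed than among the unexposed.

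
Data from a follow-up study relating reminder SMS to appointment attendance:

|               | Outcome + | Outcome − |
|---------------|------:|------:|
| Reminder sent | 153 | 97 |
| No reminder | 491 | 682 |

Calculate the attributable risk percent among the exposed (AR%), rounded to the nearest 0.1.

31.6

Cells: a = 153, b = 97, c = 491, d = 682.
Risk in exposed = 153/250 = 0.61200; risk in unexposed = 491/1173 = 0.41858.
RR = 0.61200/0.41858 = 1.46207
AR% = (RR − 1)/RR × 100 = (1.46207 − 1)/1.46207 × 100 = 31.6038%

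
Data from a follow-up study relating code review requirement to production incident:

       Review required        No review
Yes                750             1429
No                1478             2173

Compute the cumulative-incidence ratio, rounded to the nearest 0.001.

Reading the table with exposure as columns: a = 750 (Review required, case), b = 1478 (Review required, non-case), c = 1429 (No review, case), d = 2173.
Risk in exposed = 750/2228 = 0.33662; risk in unexposed = 1429/3602 = 0.39672.
RR = 0.33662 / 0.39672 = 0.84851
The risk is 15% lower among the exposed than among the unexposed.

0.849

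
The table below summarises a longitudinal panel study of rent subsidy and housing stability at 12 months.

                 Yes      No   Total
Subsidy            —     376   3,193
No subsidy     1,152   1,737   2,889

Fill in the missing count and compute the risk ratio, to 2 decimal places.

2.21

The missing cell is in the exposed row: 3193 − 376 = 2817.
So a = 2817, b = 376, c = 1152, d = 1737.
RR = [a/(a+b)] / [c/(c+d)] = (2817/3193) / (1152/2889) = 0.88224/0.39875 = 2.21250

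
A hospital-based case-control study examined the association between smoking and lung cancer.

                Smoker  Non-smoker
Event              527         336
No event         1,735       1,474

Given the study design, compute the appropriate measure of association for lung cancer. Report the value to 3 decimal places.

Reading the table with exposure as columns: a = 527 (Smoker, case), b = 1735 (Smoker, non-case), c = 336 (Non-smoker, case), d = 1474.
This is a hospital-based case-control study: participants were sampled on outcome status, so risks in the source population cannot be estimated directly — relative risk is not valid here. The odds ratio is the appropriate measure.
OR = (a·d)/(b·c) = (527 × 1474) / (1735 × 336) = 776798 / 582960 = 1.33251

1.333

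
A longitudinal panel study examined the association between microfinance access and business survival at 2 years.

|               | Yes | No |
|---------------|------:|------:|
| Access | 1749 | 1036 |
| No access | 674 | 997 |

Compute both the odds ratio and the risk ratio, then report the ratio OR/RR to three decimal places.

1.604

Cells: a = 1749, b = 1036, c = 674, d = 997.
OR = (1749·997)/(1036·674) = 1743753/698264 = 2.49727
Risk in exposed = 1749/2785 = 0.62801; risk in unexposed = 674/1671 = 0.40335; RR = 1.55697
OR/RR = 2.49727 / 1.55697 = 1.60393
The outcome is not rare, so the OR lies further from 1 than the RR.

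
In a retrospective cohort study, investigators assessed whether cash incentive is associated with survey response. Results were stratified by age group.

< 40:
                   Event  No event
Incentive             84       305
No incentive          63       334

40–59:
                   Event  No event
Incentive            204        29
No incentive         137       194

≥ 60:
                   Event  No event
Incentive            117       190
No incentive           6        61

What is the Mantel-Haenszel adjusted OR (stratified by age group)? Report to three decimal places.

OR_MH = Σ(aᵢdᵢ/nᵢ) / Σ(bᵢcᵢ/nᵢ), where nᵢ is the stratum total.
Stratum 1 (< 40): n = 786; a·d/n = 84·334/786 = 35.6947; b·c/n = 305·63/786 = 24.4466
Stratum 2 (40–59): n = 564; a·d/n = 204·194/564 = 70.1702; b·c/n = 29·137/564 = 7.0443
Stratum 3 (≥ 60): n = 374; a·d/n = 117·61/374 = 19.0829; b·c/n = 190·6/374 = 3.0481
OR_MH = (35.6947 + 70.1702 + 19.0829) / (24.4466 + 7.0443 + 3.0481) = 124.9478 / 34.5390 = 3.61758

3.618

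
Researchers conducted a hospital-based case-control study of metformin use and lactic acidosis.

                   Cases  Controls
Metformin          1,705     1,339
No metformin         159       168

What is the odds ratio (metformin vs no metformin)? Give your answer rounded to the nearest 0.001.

1.345

Cells: a = 1705, b = 1339, c = 159, d = 168.
OR = (a·d)/(b·c) = (1705 × 168) / (1339 × 159) = 286440 / 212901 = 1.34541
The odds of lactic acidosis are about 1.35 times as high in the metformin group.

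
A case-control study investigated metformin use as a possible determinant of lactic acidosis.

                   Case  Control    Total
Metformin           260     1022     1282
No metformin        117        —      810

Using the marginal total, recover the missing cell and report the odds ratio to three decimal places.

The missing cell is in the unexposed row: 810 − 117 = 693.
So a = 260, b = 1022, c = 117, d = 693.
OR = (a·d)/(b·c) = (260 × 693) / (1022 × 117) = 180180 / 119574 = 1.50685

1.507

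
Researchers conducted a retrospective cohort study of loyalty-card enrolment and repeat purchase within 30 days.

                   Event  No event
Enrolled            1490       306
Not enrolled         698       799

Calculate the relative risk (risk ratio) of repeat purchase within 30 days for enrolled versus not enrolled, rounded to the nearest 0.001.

Cells: a = 1490, b = 306, c = 698, d = 799.
Risk in exposed = 1490/1796 = 0.82962; risk in unexposed = 698/1497 = 0.46627.
RR = 0.82962 / 0.46627 = 1.77929
The risk among the exposed is 1.78 times that among the unexposed.

1.779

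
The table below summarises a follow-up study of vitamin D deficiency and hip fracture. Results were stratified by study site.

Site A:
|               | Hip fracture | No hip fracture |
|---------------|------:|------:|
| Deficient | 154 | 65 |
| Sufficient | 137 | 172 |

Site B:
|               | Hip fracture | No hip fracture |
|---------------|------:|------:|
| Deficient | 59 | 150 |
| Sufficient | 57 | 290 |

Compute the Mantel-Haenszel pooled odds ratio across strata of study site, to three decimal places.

OR_MH = Σ(aᵢdᵢ/nᵢ) / Σ(bᵢcᵢ/nᵢ), where nᵢ is the stratum total.
Stratum 1 (Site A): n = 528; a·d/n = 154·172/528 = 50.1667; b·c/n = 65·137/528 = 16.8655
Stratum 2 (Site B): n = 556; a·d/n = 59·290/556 = 30.7734; b·c/n = 150·57/556 = 15.3777
OR_MH = (50.1667 + 30.7734) / (16.8655 + 15.3777) = 80.9400 / 32.2432 = 2.51030

2.510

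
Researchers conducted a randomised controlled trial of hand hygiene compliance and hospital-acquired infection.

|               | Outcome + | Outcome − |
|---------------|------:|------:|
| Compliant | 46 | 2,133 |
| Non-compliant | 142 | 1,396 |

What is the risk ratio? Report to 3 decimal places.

0.229

Cells: a = 46, b = 2133, c = 142, d = 1396.
Risk in exposed = 46/2179 = 0.02111; risk in unexposed = 142/1538 = 0.09233.
RR = 0.02111 / 0.09233 = 0.22865
The risk is 77% lower among the exposed than among the unexposed.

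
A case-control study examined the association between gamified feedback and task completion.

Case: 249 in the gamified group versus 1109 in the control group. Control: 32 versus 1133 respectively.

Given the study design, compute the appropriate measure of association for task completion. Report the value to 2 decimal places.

From the description: a = 249, b = 32, c = 1109, d = 1133.
This is a case-control study: participants were sampled on outcome status, so risks in the source population cannot be estimated directly — relative risk is not valid here. The odds ratio is the appropriate measure.
OR = (a·d)/(b·c) = (249 × 1133) / (32 × 1109) = 282117 / 35488 = 7.94964

7.95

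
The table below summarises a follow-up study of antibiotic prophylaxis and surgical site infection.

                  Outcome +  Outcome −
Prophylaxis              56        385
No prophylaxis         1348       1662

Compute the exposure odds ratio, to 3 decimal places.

Cells: a = 56, b = 385, c = 1348, d = 1662.
OR = (a·d)/(b·c) = (56 × 1662) / (385 × 1348) = 93072 / 518980 = 0.17934
Exposure is associated with lower odds of surgical site infection (OR = 0.18 < 1).

0.179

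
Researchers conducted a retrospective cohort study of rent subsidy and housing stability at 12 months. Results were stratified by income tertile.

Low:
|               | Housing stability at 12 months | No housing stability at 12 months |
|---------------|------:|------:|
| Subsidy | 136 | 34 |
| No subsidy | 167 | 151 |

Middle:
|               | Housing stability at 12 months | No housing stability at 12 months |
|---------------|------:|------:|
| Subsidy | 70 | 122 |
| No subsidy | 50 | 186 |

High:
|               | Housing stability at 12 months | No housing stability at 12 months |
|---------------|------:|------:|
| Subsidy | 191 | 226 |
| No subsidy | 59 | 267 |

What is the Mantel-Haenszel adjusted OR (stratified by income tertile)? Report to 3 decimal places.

OR_MH = Σ(aᵢdᵢ/nᵢ) / Σ(bᵢcᵢ/nᵢ), where nᵢ is the stratum total.
Stratum 1 (Low): n = 488; a·d/n = 136·151/488 = 42.0820; b·c/n = 34·167/488 = 11.6352
Stratum 2 (Middle): n = 428; a·d/n = 70·186/428 = 30.4206; b·c/n = 122·50/428 = 14.2523
Stratum 3 (High): n = 743; a·d/n = 191·267/743 = 68.6366; b·c/n = 226·59/743 = 17.9462
OR_MH = (42.0820 + 30.4206 + 68.6366) / (11.6352 + 14.2523 + 17.9462) = 141.1391 / 43.8337 = 3.21987

3.220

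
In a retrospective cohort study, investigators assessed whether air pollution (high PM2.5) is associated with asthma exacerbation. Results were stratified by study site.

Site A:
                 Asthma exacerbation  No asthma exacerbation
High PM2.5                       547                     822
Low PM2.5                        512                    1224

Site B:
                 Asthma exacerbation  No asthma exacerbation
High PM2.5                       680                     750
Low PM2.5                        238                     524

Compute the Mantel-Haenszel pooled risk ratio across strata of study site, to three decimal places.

1.423

RR_MH = Σ(aᵢ·n₀ᵢ/nᵢ) / Σ(cᵢ·n₁ᵢ/nᵢ), with n₁ᵢ = aᵢ+bᵢ (exposed), n₀ᵢ = cᵢ+dᵢ (unexposed), nᵢ = n₁ᵢ+n₀ᵢ.
Stratum 1 (Site A): n₁ = 1369, n₀ = 1736, n = 3105; a·n₀/n = 547·1736/3105 = 305.8267; c·n₁/n = 512·1369/3105 = 225.7417
Stratum 2 (Site B): n₁ = 1430, n₀ = 762, n = 2192; a·n₀/n = 680·762/2192 = 236.3869; c·n₁/n = 238·1430/2192 = 155.2646
RR_MH = (305.8267 + 236.3869) / (225.7417 + 155.2646) = 542.2136 / 381.0063 = 1.42311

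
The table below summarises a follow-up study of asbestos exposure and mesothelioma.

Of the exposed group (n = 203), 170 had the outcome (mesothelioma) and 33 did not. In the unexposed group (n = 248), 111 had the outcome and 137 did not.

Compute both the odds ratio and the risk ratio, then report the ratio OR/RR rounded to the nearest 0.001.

3.398

From the description: a = 170, b = 33, c = 111, d = 137.
OR = (170·137)/(33·111) = 23290/3663 = 6.35818
Risk in exposed = 170/203 = 0.83744; risk in unexposed = 111/248 = 0.44758; RR = 1.87103
OR/RR = 6.35818 / 1.87103 = 3.39822
The outcome is not rare, so the OR lies further from 1 than the RR.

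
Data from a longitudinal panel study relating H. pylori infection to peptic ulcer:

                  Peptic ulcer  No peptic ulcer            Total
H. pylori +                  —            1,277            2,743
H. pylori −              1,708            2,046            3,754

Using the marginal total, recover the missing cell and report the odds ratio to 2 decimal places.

1.38

The missing cell is in the exposed row: 2743 − 1277 = 1466.
So a = 1466, b = 1277, c = 1708, d = 2046.
OR = (a·d)/(b·c) = (1466 × 2046) / (1277 × 1708) = 2999436 / 2181116 = 1.37518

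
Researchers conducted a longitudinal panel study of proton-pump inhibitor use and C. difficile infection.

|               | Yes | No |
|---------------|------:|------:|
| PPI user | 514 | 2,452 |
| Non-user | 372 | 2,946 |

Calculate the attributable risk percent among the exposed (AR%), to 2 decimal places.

Cells: a = 514, b = 2452, c = 372, d = 2946.
Risk in exposed = 514/2966 = 0.17330; risk in unexposed = 372/3318 = 0.11212.
RR = 0.17330/0.11212 = 1.54570
AR% = (RR − 1)/RR × 100 = (1.54570 − 1)/1.54570 × 100 = 35.3044%

35.30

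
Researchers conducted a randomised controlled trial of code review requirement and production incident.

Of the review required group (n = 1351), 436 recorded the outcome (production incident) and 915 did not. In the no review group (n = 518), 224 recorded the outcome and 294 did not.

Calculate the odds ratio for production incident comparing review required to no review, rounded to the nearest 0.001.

0.625

From the description: a = 436, b = 915, c = 224, d = 294.
OR = (a·d)/(b·c) = (436 × 294) / (915 × 224) = 128184 / 204960 = 0.62541
Exposure is associated with lower odds of production incident (OR = 0.63 < 1).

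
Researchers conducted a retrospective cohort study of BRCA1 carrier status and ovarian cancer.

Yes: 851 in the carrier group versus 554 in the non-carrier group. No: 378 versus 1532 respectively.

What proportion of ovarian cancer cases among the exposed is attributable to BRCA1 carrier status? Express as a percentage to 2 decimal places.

From the description: a = 851, b = 378, c = 554, d = 1532.
Risk in exposed = 851/1229 = 0.69243; risk in unexposed = 554/2086 = 0.26558.
RR = 0.69243/0.26558 = 2.60725
AR% = (RR − 1)/RR × 100 = (2.60725 − 1)/2.60725 × 100 = 61.6454%

61.65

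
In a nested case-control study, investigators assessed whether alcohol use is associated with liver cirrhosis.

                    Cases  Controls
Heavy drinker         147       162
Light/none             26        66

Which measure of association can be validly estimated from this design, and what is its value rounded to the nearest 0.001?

Cells: a = 147, b = 162, c = 26, d = 66.
This is a nested case-control study: participants were sampled on outcome status, so risks in the source population cannot be estimated directly — relative risk is not valid here. The odds ratio is the appropriate measure.
OR = (a·d)/(b·c) = (147 × 66) / (162 × 26) = 9702 / 4212 = 2.30342

2.303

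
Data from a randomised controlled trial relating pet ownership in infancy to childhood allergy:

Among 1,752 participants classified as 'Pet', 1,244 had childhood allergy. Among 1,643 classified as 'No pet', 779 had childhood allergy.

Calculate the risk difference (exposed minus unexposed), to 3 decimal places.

0.236

From the description: a = 1244, b = 508, c = 779, d = 864.
Risk in exposed = 1244/1752 = 0.710046; risk in unexposed = 779/1643 = 0.474133.
Risk difference = 0.710046 − 0.474133 = 0.235913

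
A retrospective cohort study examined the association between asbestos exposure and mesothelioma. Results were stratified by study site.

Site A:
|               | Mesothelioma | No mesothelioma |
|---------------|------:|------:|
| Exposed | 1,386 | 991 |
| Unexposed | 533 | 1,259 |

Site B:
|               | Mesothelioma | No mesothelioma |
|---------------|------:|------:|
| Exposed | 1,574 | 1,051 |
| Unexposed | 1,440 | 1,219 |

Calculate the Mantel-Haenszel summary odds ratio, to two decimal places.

OR_MH = Σ(aᵢdᵢ/nᵢ) / Σ(bᵢcᵢ/nᵢ), where nᵢ is the stratum total.
Stratum 1 (Site A): n = 4169; a·d/n = 1386·1259/4169 = 418.5594; b·c/n = 991·533/4169 = 126.6978
Stratum 2 (Site B): n = 5284; a·d/n = 1574·1219/5284 = 363.1162; b·c/n = 1051·1440/5284 = 286.4194
OR_MH = (418.5594 + 363.1162) / (126.6978 + 286.4194) = 781.6756 / 413.1171 = 1.89214

1.89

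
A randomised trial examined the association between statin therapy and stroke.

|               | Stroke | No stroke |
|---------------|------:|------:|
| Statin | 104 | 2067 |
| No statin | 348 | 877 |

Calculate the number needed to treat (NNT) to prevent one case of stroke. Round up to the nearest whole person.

Risk in treated group = 104/2171 = 0.04790; risk in control = 348/1225 = 0.28408.
Absolute risk reduction = 0.28408 − 0.04790 = 0.23618
NNT = 1 / ARR = 1 / 0.23618 = 4.234 → round up → 5

5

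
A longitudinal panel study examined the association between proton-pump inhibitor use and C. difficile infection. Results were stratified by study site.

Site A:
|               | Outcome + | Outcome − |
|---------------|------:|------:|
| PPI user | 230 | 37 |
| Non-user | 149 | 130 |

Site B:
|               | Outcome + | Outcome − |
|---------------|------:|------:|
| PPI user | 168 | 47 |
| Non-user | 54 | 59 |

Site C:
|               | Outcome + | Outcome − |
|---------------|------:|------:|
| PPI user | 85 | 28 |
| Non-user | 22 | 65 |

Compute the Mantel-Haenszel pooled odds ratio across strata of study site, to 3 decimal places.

OR_MH = Σ(aᵢdᵢ/nᵢ) / Σ(bᵢcᵢ/nᵢ), where nᵢ is the stratum total.
Stratum 1 (Site A): n = 546; a·d/n = 230·130/546 = 54.7619; b·c/n = 37·149/546 = 10.0971
Stratum 2 (Site B): n = 328; a·d/n = 168·59/328 = 30.2195; b·c/n = 47·54/328 = 7.7378
Stratum 3 (Site C): n = 200; a·d/n = 85·65/200 = 27.6250; b·c/n = 28·22/200 = 3.0800
OR_MH = (54.7619 + 30.2195 + 27.6250) / (10.0971 + 7.7378 + 3.0800) = 112.6064 / 20.9149 = 5.38404

5.384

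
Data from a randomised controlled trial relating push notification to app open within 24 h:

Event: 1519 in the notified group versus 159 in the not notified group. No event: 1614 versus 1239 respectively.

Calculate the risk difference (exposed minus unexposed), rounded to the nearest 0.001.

From the description: a = 1519, b = 1614, c = 159, d = 1239.
Risk in exposed = 1519/3133 = 0.484839; risk in unexposed = 159/1398 = 0.113734.
Risk difference = 0.484839 − 0.113734 = 0.371105

0.371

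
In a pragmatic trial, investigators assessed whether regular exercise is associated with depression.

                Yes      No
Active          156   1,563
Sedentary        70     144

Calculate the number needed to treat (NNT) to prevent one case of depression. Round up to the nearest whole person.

5

Risk in treated group = 156/1719 = 0.09075; risk in control = 70/214 = 0.32710.
Absolute risk reduction = 0.32710 − 0.09075 = 0.23635
NNT = 1 / ARR = 1 / 0.23635 = 4.231 → round up → 5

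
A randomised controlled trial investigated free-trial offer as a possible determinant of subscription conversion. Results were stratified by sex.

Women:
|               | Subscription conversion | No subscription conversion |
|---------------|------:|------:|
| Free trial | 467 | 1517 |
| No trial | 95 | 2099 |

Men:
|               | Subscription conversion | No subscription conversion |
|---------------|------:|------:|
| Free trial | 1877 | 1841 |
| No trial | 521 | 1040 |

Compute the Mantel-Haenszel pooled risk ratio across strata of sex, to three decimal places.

RR_MH = Σ(aᵢ·n₀ᵢ/nᵢ) / Σ(cᵢ·n₁ᵢ/nᵢ), with n₁ᵢ = aᵢ+bᵢ (exposed), n₀ᵢ = cᵢ+dᵢ (unexposed), nᵢ = n₁ᵢ+n₀ᵢ.
Stratum 1 (Women): n₁ = 1984, n₀ = 2194, n = 4178; a·n₀/n = 467·2194/4178 = 245.2365; c·n₁/n = 95·1984/4178 = 45.1125
Stratum 2 (Men): n₁ = 3718, n₀ = 1561, n = 5279; a·n₀/n = 1877·1561/5279 = 555.0288; c·n₁/n = 521·3718/5279 = 366.9403
RR_MH = (245.2365 + 555.0288) / (45.1125 + 366.9403) = 800.2653 / 412.0528 = 1.94214

1.942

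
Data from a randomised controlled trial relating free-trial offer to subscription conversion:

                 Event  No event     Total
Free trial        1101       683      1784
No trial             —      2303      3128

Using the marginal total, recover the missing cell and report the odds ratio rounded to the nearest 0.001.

4.500

The missing cell is in the unexposed row: 3128 − 2303 = 825.
So a = 1101, b = 683, c = 825, d = 2303.
OR = (a·d)/(b·c) = (1101 × 2303) / (683 × 825) = 2535603 / 563475 = 4.49994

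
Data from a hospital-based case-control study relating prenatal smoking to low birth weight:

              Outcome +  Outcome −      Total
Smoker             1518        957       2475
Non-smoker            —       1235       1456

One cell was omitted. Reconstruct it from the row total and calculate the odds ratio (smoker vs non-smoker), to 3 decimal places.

8.864

The missing cell is in the unexposed row: 1456 − 1235 = 221.
So a = 1518, b = 957, c = 221, d = 1235.
OR = (a·d)/(b·c) = (1518 × 1235) / (957 × 221) = 1874730 / 211497 = 8.86410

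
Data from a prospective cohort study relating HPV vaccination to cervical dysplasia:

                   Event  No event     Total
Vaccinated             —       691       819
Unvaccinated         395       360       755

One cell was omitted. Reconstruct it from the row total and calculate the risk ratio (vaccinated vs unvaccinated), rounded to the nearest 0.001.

The missing cell is in the exposed row: 819 − 691 = 128.
So a = 128, b = 691, c = 395, d = 360.
RR = [a/(a+b)] / [c/(c+d)] = (128/819) / (395/755) = 0.15629/0.52318 = 0.29873

0.299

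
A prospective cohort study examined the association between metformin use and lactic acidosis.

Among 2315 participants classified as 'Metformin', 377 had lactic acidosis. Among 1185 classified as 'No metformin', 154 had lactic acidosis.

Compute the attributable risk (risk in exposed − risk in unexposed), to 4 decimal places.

From the description: a = 377, b = 1938, c = 154, d = 1031.
Risk in exposed = 377/2315 = 0.162851; risk in unexposed = 154/1185 = 0.129958.
Risk difference = 0.162851 − 0.129958 = 0.032893

0.0329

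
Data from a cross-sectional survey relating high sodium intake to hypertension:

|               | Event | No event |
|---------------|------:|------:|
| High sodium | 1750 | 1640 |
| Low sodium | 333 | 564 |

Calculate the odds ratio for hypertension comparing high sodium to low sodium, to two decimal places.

Cells: a = 1750, b = 1640, c = 333, d = 564.
OR = (a·d)/(b·c) = (1750 × 564) / (1640 × 333) = 987000 / 546120 = 1.80730
The odds of hypertension are about 1.81 times as high in the high sodium group.

1.81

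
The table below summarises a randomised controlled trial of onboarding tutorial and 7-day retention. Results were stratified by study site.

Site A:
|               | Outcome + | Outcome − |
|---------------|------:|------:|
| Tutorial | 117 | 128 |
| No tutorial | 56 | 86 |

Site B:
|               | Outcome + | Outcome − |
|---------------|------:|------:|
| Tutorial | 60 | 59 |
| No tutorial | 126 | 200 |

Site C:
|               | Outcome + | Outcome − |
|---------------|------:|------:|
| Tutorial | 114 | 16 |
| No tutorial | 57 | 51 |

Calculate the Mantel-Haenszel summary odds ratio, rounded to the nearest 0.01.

OR_MH = Σ(aᵢdᵢ/nᵢ) / Σ(bᵢcᵢ/nᵢ), where nᵢ is the stratum total.
Stratum 1 (Site A): n = 387; a·d/n = 117·86/387 = 26.0000; b·c/n = 128·56/387 = 18.5220
Stratum 2 (Site B): n = 445; a·d/n = 60·200/445 = 26.9663; b·c/n = 59·126/445 = 16.7056
Stratum 3 (Site C): n = 238; a·d/n = 114·51/238 = 24.4286; b·c/n = 16·57/238 = 3.8319
OR_MH = (26.0000 + 26.9663 + 24.4286) / (18.5220 + 16.7056 + 3.8319) = 77.3949 / 39.0595 = 1.98146

1.98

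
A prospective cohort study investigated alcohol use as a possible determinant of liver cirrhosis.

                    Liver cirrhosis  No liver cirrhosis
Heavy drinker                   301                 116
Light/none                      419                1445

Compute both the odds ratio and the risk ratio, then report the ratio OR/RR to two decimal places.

Cells: a = 301, b = 116, c = 419, d = 1445.
OR = (301·1445)/(116·419) = 434945/48604 = 8.94875
Risk in exposed = 301/417 = 0.72182; risk in unexposed = 419/1864 = 0.22479; RR = 3.21116
OR/RR = 8.94875 / 3.21116 = 2.78676
The outcome is not rare, so the OR lies further from 1 than the RR.

2.79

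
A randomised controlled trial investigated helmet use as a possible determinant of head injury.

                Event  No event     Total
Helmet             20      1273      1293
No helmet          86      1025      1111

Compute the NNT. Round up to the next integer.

17

Risk in treated group = 20/1293 = 0.01547; risk in control = 86/1111 = 0.07741.
Absolute risk reduction = 0.07741 − 0.01547 = 0.06194
NNT = 1 / ARR = 1 / 0.06194 = 16.145 → round up → 17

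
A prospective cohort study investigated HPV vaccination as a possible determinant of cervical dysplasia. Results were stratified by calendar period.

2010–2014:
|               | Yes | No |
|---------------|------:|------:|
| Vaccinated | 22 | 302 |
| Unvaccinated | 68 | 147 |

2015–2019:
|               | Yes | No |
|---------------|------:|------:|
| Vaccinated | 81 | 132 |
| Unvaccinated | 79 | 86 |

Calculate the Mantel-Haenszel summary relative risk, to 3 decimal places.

0.517

RR_MH = Σ(aᵢ·n₀ᵢ/nᵢ) / Σ(cᵢ·n₁ᵢ/nᵢ), with n₁ᵢ = aᵢ+bᵢ (exposed), n₀ᵢ = cᵢ+dᵢ (unexposed), nᵢ = n₁ᵢ+n₀ᵢ.
Stratum 1 (2010–2014): n₁ = 324, n₀ = 215, n = 539; a·n₀/n = 22·215/539 = 8.7755; c·n₁/n = 68·324/539 = 40.8757
Stratum 2 (2015–2019): n₁ = 213, n₀ = 165, n = 378; a·n₀/n = 81·165/378 = 35.3571; c·n₁/n = 79·213/378 = 44.5159
RR_MH = (8.7755 + 35.3571) / (40.8757 + 44.5159) = 44.1327 / 85.3916 = 0.51683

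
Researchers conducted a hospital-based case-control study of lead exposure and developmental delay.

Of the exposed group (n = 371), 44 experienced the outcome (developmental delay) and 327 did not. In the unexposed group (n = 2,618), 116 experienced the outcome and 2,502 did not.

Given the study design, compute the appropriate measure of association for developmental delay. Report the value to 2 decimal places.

From the description: a = 44, b = 327, c = 116, d = 2502.
This is a hospital-based case-control study: participants were sampled on outcome status, so risks in the source population cannot be estimated directly — relative risk is not valid here. The odds ratio is the appropriate measure.
OR = (a·d)/(b·c) = (44 × 2502) / (327 × 116) = 110088 / 37932 = 2.90225

2.90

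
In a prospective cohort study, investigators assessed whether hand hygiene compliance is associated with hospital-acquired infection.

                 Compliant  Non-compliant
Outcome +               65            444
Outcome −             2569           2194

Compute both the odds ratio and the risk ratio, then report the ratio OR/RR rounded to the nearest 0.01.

Reading the table with exposure as columns: a = 65 (Compliant, case), b = 2569 (Compliant, non-case), c = 444 (Non-compliant, case), d = 2194.
OR = (65·2194)/(2569·444) = 142610/1140636 = 0.12503
Risk in exposed = 65/2634 = 0.02468; risk in unexposed = 444/2638 = 0.16831; RR = 0.14662
OR/RR = 0.12503 / 0.14662 = 0.85273
The outcome is not rare, so the OR lies further from 1 than the RR.

0.85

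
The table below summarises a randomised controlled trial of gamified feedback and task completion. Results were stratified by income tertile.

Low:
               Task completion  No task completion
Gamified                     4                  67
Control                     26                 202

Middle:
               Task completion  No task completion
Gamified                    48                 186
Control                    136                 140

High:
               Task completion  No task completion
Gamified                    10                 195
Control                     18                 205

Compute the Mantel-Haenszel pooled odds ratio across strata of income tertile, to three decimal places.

0.325

OR_MH = Σ(aᵢdᵢ/nᵢ) / Σ(bᵢcᵢ/nᵢ), where nᵢ is the stratum total.
Stratum 1 (Low): n = 299; a·d/n = 4·202/299 = 2.7023; b·c/n = 67·26/299 = 5.8261
Stratum 2 (Middle): n = 510; a·d/n = 48·140/510 = 13.1765; b·c/n = 186·136/510 = 49.6000
Stratum 3 (High): n = 428; a·d/n = 10·205/428 = 4.7897; b·c/n = 195·18/428 = 8.2009
OR_MH = (2.7023 + 13.1765 + 4.7897) / (5.8261 + 49.6000 + 8.2009) = 20.6685 / 63.6270 = 0.32484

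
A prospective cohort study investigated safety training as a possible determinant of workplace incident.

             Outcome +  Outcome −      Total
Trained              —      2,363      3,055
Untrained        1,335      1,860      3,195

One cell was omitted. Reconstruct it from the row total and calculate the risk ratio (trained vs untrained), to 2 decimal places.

0.54

The missing cell is in the exposed row: 3055 − 2363 = 692.
So a = 692, b = 2363, c = 1335, d = 1860.
RR = [a/(a+b)] / [c/(c+d)] = (692/3055) / (1335/3195) = 0.22651/0.41784 = 0.54211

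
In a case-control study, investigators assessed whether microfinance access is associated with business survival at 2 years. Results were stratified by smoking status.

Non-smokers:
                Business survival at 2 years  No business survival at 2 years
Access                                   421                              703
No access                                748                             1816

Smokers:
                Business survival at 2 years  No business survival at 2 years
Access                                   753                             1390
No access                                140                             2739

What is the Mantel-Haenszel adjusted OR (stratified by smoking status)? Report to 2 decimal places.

OR_MH = Σ(aᵢdᵢ/nᵢ) / Σ(bᵢcᵢ/nᵢ), where nᵢ is the stratum total.
Stratum 1 (Non-smokers): n = 3688; a·d/n = 421·1816/3688 = 207.3037; b·c/n = 703·748/3688 = 142.5824
Stratum 2 (Smokers): n = 5022; a·d/n = 753·2739/5022 = 410.6864; b·c/n = 1390·140/5022 = 38.7495
OR_MH = (207.3037 + 410.6864) / (142.5824 + 38.7495) = 617.9901 / 181.3319 = 3.40806

3.41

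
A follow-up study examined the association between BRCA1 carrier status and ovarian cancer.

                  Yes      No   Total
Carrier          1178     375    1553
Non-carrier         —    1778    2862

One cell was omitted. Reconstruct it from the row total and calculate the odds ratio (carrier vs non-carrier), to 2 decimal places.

The missing cell is in the unexposed row: 2862 − 1778 = 1084.
So a = 1178, b = 375, c = 1084, d = 1778.
OR = (a·d)/(b·c) = (1178 × 1778) / (375 × 1084) = 2094484 / 406500 = 5.15248

5.15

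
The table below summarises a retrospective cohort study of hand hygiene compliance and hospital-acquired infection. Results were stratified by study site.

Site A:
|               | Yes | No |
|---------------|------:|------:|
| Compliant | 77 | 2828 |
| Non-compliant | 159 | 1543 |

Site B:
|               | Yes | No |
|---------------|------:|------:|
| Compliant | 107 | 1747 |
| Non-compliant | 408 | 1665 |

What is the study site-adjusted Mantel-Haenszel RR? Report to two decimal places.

RR_MH = Σ(aᵢ·n₀ᵢ/nᵢ) / Σ(cᵢ·n₁ᵢ/nᵢ), with n₁ᵢ = aᵢ+bᵢ (exposed), n₀ᵢ = cᵢ+dᵢ (unexposed), nᵢ = n₁ᵢ+n₀ᵢ.
Stratum 1 (Site A): n₁ = 2905, n₀ = 1702, n = 4607; a·n₀/n = 77·1702/4607 = 28.4467; c·n₁/n = 159·2905/4607 = 100.2594
Stratum 2 (Site B): n₁ = 1854, n₀ = 2073, n = 3927; a·n₀/n = 107·2073/3927 = 56.4836; c·n₁/n = 408·1854/3927 = 192.6234
RR_MH = (28.4467 + 56.4836) / (100.2594 + 192.6234) = 84.9303 / 292.8828 = 0.28998

0.29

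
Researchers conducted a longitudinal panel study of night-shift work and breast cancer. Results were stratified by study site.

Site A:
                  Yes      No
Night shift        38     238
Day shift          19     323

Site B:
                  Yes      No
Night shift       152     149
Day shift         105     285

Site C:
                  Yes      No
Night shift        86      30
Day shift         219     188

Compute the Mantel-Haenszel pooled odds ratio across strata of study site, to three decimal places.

2.669

OR_MH = Σ(aᵢdᵢ/nᵢ) / Σ(bᵢcᵢ/nᵢ), where nᵢ is the stratum total.
Stratum 1 (Site A): n = 618; a·d/n = 38·323/618 = 19.8608; b·c/n = 238·19/618 = 7.3172
Stratum 2 (Site B): n = 691; a·d/n = 152·285/691 = 62.6918; b·c/n = 149·105/691 = 22.6411
Stratum 3 (Site C): n = 523; a·d/n = 86·188/523 = 30.9140; b·c/n = 30·219/523 = 12.5621
OR_MH = (19.8608 + 62.6918 + 30.9140) / (7.3172 + 22.6411 + 12.5621) = 113.4666 / 42.5204 = 2.66852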